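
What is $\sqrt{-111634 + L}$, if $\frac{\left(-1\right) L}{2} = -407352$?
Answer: $\sqrt{703070} \approx 838.49$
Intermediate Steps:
$L = 814704$ ($L = \left(-2\right) \left(-407352\right) = 814704$)
$\sqrt{-111634 + L} = \sqrt{-111634 + 814704} = \sqrt{703070}$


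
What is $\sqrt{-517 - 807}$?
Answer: $2 i \sqrt{331} \approx 36.387 i$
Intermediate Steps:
$\sqrt{-517 - 807} = \sqrt{-1324} = 2 i \sqrt{331}$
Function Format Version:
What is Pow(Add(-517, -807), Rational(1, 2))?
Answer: Mul(2, I, Pow(331, Rational(1, 2))) ≈ Mul(36.387, I)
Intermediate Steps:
Pow(Add(-517, -807), Rational(1, 2)) = Pow(-1324, Rational(1, 2)) = Mul(2, I, Pow(331, Rational(1, 2)))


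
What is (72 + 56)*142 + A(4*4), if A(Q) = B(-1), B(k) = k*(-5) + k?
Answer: 18180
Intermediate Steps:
B(k) = -4*k (B(k) = -5*k + k = -4*k)
A(Q) = 4 (A(Q) = -4*(-1) = 4)
(72 + 56)*142 + A(4*4) = (72 + 56)*142 + 4 = 128*142 + 4 = 18176 + 4 = 18180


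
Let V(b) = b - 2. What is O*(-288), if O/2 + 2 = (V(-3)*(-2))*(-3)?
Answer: 18432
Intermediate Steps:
V(b) = -2 + b
O = -64 (O = -4 + 2*(((-2 - 3)*(-2))*(-3)) = -4 + 2*(-5*(-2)*(-3)) = -4 + 2*(10*(-3)) = -4 + 2*(-30) = -4 - 60 = -64)
O*(-288) = -64*(-288) = 18432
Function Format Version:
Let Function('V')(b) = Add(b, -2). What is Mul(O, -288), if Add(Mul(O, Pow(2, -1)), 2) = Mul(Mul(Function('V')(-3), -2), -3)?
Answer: 18432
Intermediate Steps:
Function('V')(b) = Add(-2, b)
O = -64 (O = Add(-4, Mul(2, Mul(Mul(Add(-2, -3), -2), -3))) = Add(-4, Mul(2, Mul(Mul(-5, -2), -3))) = Add(-4, Mul(2, Mul(10, -3))) = Add(-4, Mul(2, -30)) = Add(-4, -60) = -64)
Mul(O, -288) = Mul(-64, -288) = 18432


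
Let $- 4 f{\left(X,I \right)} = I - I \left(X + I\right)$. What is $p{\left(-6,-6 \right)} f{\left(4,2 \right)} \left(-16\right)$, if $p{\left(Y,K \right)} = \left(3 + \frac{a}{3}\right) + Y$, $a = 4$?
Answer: $\frac{200}{3} \approx 66.667$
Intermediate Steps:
$f{\left(X,I \right)} = - \frac{I}{4} + \frac{I \left(I + X\right)}{4}$ ($f{\left(X,I \right)} = - \frac{I - I \left(X + I\right)}{4} = - \frac{I - I \left(I + X\right)}{4} = - \frac{I}{4} + \frac{I \left(I + X\right)}{4}$)
$p{\left(Y,K \right)} = \frac{13}{3} + Y$ ($p{\left(Y,K \right)} = \left(3 + \frac{4}{3}\right) + Y = \frac{13}{3} + Y$)
$p{\left(-6,-6 \right)} f{\left(4,2 \right)} \left(-16\right) = \left(\frac{13}{3} - 6\right) \frac{1}{4} \cdot 2 \left(-1 + 2 + 4\right) \left(-16\right) = - \frac{5 \cdot \frac{1}{4} \cdot 2 \cdot 5}{3} \left(-16\right) = \left(- \frac{5}{3}\right) \frac{5}{2} \left(-16\right) = \left(- \frac{25}{6}\right) \left(-16\right) = \frac{200}{3}$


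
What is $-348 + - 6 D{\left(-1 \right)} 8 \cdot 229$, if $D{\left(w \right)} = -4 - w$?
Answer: $32628$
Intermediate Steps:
$-348 + - 6 D{\left(-1 \right)} 8 \cdot 229 = -348 + - 6 \left(-4 - -1\right) 8 \cdot 229 = -348 + - 6 \left(-4 + 1\right) 8 \cdot 229 = -348 + \left(-6\right) \left(-3\right) 8 \cdot 229 = -348 + 18 \cdot 8 \cdot 229 = -348 + 144 \cdot 229 = -348 + 32976 = 32628$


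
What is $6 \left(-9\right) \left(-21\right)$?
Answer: $1134$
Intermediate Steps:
$6 \left(-9\right) \left(-21\right) = \left(-54\right) \left(-21\right) = 1134$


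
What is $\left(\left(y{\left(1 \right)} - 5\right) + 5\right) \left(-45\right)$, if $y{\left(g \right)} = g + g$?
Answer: $-90$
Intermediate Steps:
$y{\left(g \right)} = 2 g$
$\left(\left(y{\left(1 \right)} - 5\right) + 5\right) \left(-45\right) = \left(\left(2 \cdot 1 - 5\right) + 5\right) \left(-45\right) = \left(\left(2 - 5\right) + 5\right) \left(-45\right) = \left(-3 + 5\right) \left(-45\right) = 2 \left(-45\right) = -90$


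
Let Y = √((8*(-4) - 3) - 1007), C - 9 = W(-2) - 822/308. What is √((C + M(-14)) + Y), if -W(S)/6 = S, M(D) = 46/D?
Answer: √(7282 + 484*I*√1042)/22 ≈ 5.0329 + 3.2069*I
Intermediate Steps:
W(S) = -6*S
C = 2823/154 (C = 9 + (-6*(-2) - 822/308) = 9 + (12 - 822/308) = 9 + (12 - 1*411/154) = 9 + (12 - 411/154) = 9 + 1437/154 = 2823/154 ≈ 18.331)
Y = I*√1042 (Y = √((-32 - 3) - 1007) = √(-35 - 1007) = √(-1042) = I*√1042 ≈ 32.28*I)
√((C + M(-14)) + Y) = √((2823/154 + 46/(-14)) + I*√1042) = √((2823/154 + 46*(-1/14)) + I*√1042) = √((2823/154 - 23/7) + I*√1042) = √(331/22 + I*√1042)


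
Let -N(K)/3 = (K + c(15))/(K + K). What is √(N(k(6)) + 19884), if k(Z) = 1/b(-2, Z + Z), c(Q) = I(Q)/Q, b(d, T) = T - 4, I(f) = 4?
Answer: 7*√40570/10 ≈ 140.99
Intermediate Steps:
b(d, T) = -4 + T
c(Q) = 4/Q
k(Z) = 1/(-4 + 2*Z) (k(Z) = 1/(-4 + (Z + Z)) = 1/(-4 + 2*Z))
N(K) = -3*(4/15 + K)/(2*K) (N(K) = -3*(K + 4/15)/(K + K) = -3*(K + 4*(1/15))/(2*K) = -3*(K + 4/15)*1/(2*K) = -3*(4/15 + K)*1/(2*K) = -3*(4/15 + K)/(2*K))
√(N(k(6)) + 19884) = √((-4 - 15/(2*(-2 + 6)))/(10*((1/(2*(-2 + 6))))) + 19884) = √((-4 - 15/(2*4))/(10*(((½)/4))) + 19884) = √((-4 - 15/(2*4))/(10*(((½)*(¼)))) + 19884) = √((-4 - 15*⅛)/(10*(⅛)) + 19884) = √((⅒)*8*(-4 - 15/8) + 19884) = √((⅒)*8*(-47/8) + 19884) = √(-47/10 + 19884) = √(198793/10) = 7*√40570/10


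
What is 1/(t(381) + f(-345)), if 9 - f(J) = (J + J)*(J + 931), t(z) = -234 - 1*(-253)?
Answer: 1/404368 ≈ 2.4730e-6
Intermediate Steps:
t(z) = 19 (t(z) = -234 + 253 = 19)
f(J) = 9 - 2*J*(931 + J) (f(J) = 9 - (J + J)*(J + 931) = 9 - 2*J*(931 + J))
1/(t(381) + f(-345)) = 1/(19 + (9 - 1862*(-345) - 2*(-345)**2)) = 1/(19 + (9 + 642390 - 2*119025)) = 1/(19 + (9 + 642390 - 238050)) = 1/(19 + 404349) = 1/404368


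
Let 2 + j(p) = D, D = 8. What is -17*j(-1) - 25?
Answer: -127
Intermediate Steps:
j(p) = 6 (j(p) = -2 + 8 = 6)
-17*j(-1) - 25 = -17*6 - 25 = -102 - 25 = -127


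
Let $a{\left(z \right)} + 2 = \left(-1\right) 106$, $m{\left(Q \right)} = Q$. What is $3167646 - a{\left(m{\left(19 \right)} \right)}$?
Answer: $3167754$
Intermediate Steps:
$a{\left(z \right)} = -108$ ($a{\left(z \right)} = -2 - 106 = -108$)
$3167646 - a{\left(m{\left(19 \right)} \right)} = 3167646 - -108 = 3167646 + 108 = 3167754$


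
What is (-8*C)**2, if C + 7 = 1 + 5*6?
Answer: 36864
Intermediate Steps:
C = 24 (C = -7 + (1 + 5*6) = -7 + (1 + 30) = -7 + 31 = 24)
(-8*C)**2 = (-8*24)**2 = (-192)**2 = 36864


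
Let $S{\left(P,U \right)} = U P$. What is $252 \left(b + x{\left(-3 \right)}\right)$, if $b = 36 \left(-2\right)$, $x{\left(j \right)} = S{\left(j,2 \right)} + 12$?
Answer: $-16632$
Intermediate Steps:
$S{\left(P,U \right)} = P U$
$x{\left(j \right)} = 12 + 2 j$ ($x{\left(j \right)} = j 2 + 12 = 2 j + 12 = 12 + 2 j$)
$b = -72$
$252 \left(b + x{\left(-3 \right)}\right) = 252 \left(-72 + \left(12 + 2 \left(-3\right)\right)\right) = 252 \left(-72 + \left(12 - 6\right)\right) = 252 \left(-72 + 6\right) = 252 \left(-66\right) = -16632$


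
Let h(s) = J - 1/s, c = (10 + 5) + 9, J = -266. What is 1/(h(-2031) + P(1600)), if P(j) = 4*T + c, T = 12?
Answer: -2031/394013 ≈ -0.0051547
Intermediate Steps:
c = 24 (c = 15 + 9 = 24)
P(j) = 72 (P(j) = 4*12 + 24 = 48 + 24 = 72)
h(s) = -266 - 1/s
1/(h(-2031) + P(1600)) = 1/((-266 - 1/(-2031)) + 72) = 1/((-266 - 1*(-1/2031)) + 72) = 1/((-266 + 1/2031) + 72) = 1/(-540245/2031 + 72) = 1/(-394013/2031) = -2031/394013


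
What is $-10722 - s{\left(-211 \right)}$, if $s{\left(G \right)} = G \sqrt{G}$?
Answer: $-10722 + 211 i \sqrt{211} \approx -10722.0 + 3065.0 i$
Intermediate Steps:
$s{\left(G \right)} = G^{\frac{3}{2}}$
$-10722 - s{\left(-211 \right)} = -10722 - \left(-211\right)^{\frac{3}{2}} = -10722 - - 211 i \sqrt{211} = -10722 + 211 i \sqrt{211}$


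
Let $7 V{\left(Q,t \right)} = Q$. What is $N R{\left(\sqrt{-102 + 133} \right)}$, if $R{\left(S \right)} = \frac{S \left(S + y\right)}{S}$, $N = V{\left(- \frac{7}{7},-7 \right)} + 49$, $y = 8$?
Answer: $\frac{2736}{7} + \frac{342 \sqrt{31}}{7} \approx 662.88$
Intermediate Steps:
$V{\left(Q,t \right)} = \frac{Q}{7}$
$N = \frac{342}{7}$ ($N = \frac{\left(-7\right) \frac{1}{7}}{7} + 49 = \frac{1}{7} \left(-1\right) + 49 = - \frac{1}{7} + 49 = \frac{342}{7} \approx 48.857$)
$R{\left(S \right)} = 8 + S$ ($R{\left(S \right)} = \frac{S \left(S + 8\right)}{S} = \frac{S \left(8 + S\right)}{S} = 8 + S$)
$N R{\left(\sqrt{-102 + 133} \right)} = \frac{342 \left(8 + \sqrt{-102 + 133}\right)}{7} = \frac{342 \left(8 + \sqrt{31}\right)}{7} = \frac{2736}{7} + \frac{342 \sqrt{31}}{7}$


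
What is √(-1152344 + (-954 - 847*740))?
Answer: I*√1780078 ≈ 1334.2*I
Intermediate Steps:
√(-1152344 + (-954 - 847*740)) = √(-1152344 + (-954 - 626780)) = √(-1152344 - 627734) = √(-1780078) = I*√1780078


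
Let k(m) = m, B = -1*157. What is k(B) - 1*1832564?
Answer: -1832721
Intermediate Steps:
B = -157
k(B) - 1*1832564 = -157 - 1*1832564 = -157 - 1832564 = -1832721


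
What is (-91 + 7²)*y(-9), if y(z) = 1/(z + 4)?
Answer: 42/5 ≈ 8.4000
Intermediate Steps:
y(z) = 1/(4 + z)
(-91 + 7²)*y(-9) = (-91 + 7²)/(4 - 9) = (-91 + 49)/(-5) = -42*(-⅕) = 42/5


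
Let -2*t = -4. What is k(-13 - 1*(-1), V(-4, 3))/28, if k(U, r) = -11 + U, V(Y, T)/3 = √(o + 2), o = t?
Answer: -23/28 ≈ -0.82143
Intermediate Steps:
t = 2 (t = -½*(-4) = 2)
o = 2
V(Y, T) = 6 (V(Y, T) = 3*√(2 + 2) = 3*√4 = 3*2 = 6)
k(-13 - 1*(-1), V(-4, 3))/28 = (-11 + (-13 - 1*(-1)))/28 = (-11 + (-13 + 1))/28 = (-11 - 12)/28 = (1/28)*(-23) = -23/28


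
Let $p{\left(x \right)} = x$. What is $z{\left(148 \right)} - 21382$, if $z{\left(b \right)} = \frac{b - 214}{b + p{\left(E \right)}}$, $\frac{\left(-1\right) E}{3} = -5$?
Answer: $- \frac{3485332}{163} \approx -21382.0$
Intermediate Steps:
$E = 15$ ($E = \left(-3\right) \left(-5\right) = 15$)
$z{\left(b \right)} = \frac{-214 + b}{15 + b}$ ($z{\left(b \right)} = \frac{b - 214}{b + 15} = \frac{-214 + b}{15 + b}$)
$z{\left(148 \right)} - 21382 = \frac{-214 + 148}{15 + 148} - 21382 = \frac{1}{163} \left(-66\right) - 21382 = - \frac{66}{163} - 21382 = - \frac{3485332}{163}$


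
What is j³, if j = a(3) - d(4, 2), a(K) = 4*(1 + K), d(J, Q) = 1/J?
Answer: 250047/64 ≈ 3907.0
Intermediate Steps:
a(K) = 4 + 4*K
j = 63/4 (j = (4 + 4*3) - 1/4 = (4 + 12) - 1*¼ = 16 - ¼ = 63/4 ≈ 15.750)
j³ = (63/4)³ = 250047/64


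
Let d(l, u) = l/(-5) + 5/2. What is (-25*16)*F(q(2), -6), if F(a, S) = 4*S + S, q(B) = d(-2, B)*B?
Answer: 12000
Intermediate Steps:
d(l, u) = 5/2 - l/5 (d(l, u) = l*(-⅕) + 5*(½) = -l/5 + 5/2 = 5/2 - l/5)
q(B) = 29*B/10 (q(B) = (5/2 - ⅕*(-2))*B = (5/2 + ⅖)*B = 29*B/10)
F(a, S) = 5*S
(-25*16)*F(q(2), -6) = (-25*16)*(5*(-6)) = -400*(-30) = 12000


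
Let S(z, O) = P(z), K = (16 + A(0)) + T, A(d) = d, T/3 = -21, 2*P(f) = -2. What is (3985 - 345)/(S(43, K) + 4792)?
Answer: 3640/4791 ≈ 0.75976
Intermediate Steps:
P(f) = -1 (P(f) = (½)*(-2) = -1)
T = -63 (T = 3*(-21) = -63)
K = -47 (K = (16 + 0) - 63 = 16 - 63 = -47)
S(z, O) = -1
(3985 - 345)/(S(43, K) + 4792) = (3985 - 345)/(-1 + 4792) = 3640/4791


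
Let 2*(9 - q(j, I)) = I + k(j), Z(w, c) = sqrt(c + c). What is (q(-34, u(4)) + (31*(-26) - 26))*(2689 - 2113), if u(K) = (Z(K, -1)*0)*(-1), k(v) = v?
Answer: -464256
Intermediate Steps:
Z(w, c) = sqrt(2)*sqrt(c) (Z(w, c) = sqrt(2*c) = sqrt(2)*sqrt(c))
u(K) = 0 (u(K) = ((sqrt(2)*sqrt(-1))*0)*(-1) = ((sqrt(2)*I)*0)*(-1) = ((I*sqrt(2))*0)*(-1) = 0*(-1) = 0)
q(j, I) = 9 - I/2 - j/2 (q(j, I) = 9 - (I + j)/2 = 9 + (-I/2 - j/2) = 9 - I/2 - j/2)
(q(-34, u(4)) + (31*(-26) - 26))*(2689 - 2113) = ((9 - 1/2*0 - 1/2*(-34)) + (31*(-26) - 26))*(2689 - 2113) = ((9 + 0 + 17) + (-806 - 26))*576 = (26 - 832)*576 = -806*576 = -464256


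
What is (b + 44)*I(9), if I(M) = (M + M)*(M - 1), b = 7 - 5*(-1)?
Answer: 8064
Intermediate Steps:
b = 12 (b = 7 + 5 = 12)
I(M) = 2*M*(-1 + M) (I(M) = (2*M)*(-1 + M) = 2*M*(-1 + M))
(b + 44)*I(9) = (12 + 44)*(2*9*(-1 + 9)) = 56*(2*9*8) = 56*144 = 8064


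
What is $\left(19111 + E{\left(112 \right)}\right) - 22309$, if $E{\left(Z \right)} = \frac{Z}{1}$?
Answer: $-3086$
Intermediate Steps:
$E{\left(Z \right)} = Z$ ($E{\left(Z \right)} = Z 1 = Z$)
$\left(19111 + E{\left(112 \right)}\right) - 22309 = \left(19111 + 112\right) - 22309 = 19223 - 22309 = -3086$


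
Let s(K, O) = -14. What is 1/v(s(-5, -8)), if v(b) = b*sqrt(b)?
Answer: I*sqrt(14)/196 ≈ 0.01909*I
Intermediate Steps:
v(b) = b**(3/2)
1/v(s(-5, -8)) = 1/((-14)**(3/2)) = 1/(-14*I*sqrt(14)) = I*sqrt(14)/196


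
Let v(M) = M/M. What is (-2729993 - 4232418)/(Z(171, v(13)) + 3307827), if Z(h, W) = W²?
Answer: -6962411/3307828 ≈ -2.1048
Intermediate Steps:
v(M) = 1
(-2729993 - 4232418)/(Z(171, v(13)) + 3307827) = (-2729993 - 4232418)/(1² + 3307827) = -6962411/(1 + 3307827) = -6962411/3307828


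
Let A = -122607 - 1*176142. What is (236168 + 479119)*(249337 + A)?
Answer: -35343761244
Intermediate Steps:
A = -298749 (A = -122607 - 176142 = -298749)
(236168 + 479119)*(249337 + A) = (236168 + 479119)*(249337 - 298749) = 715287*(-49412) = -35343761244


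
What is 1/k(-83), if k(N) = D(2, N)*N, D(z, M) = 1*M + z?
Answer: 1/6723 ≈ 0.00014874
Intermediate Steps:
D(z, M) = M + z
k(N) = N*(2 + N) (k(N) = (N + 2)*N = (2 + N)*N = N*(2 + N))
1/k(-83) = 1/(-83*(2 - 83)) = 1/(-83*(-81)) = 1/6723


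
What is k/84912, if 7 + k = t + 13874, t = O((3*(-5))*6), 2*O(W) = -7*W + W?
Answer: 14137/84912 ≈ 0.16649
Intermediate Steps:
O(W) = -3*W (O(W) = (-7*W + W)/2 = (-6*W)/2 = -3*W)
t = 270 (t = -3*3*(-5)*6 = -(-45)*6 = -3*(-90) = 270)
k = 14137 (k = -7 + (270 + 13874) = -7 + 14144 = 14137)
k/84912 = 14137/84912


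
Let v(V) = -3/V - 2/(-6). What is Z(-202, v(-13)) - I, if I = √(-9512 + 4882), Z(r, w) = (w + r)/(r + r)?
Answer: 1964/3939 - I*√4630 ≈ 0.4986 - 68.044*I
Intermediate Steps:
v(V) = ⅓ - 3/V (v(V) = -3/V - 2*(-⅙) = -3/V + ⅓ = ⅓ - 3/V)
Z(r, w) = (r + w)/(2*r) (Z(r, w) = (r + w)/((2*r)) = (r + w)*(1/(2*r)) = (r + w)/(2*r))
I = I*√4630 (I = √(-4630) = I*√4630 ≈ 68.044*I)
Z(-202, v(-13)) - I = (½)*(-202 + (⅓)*(-9 - 13)/(-13))/(-202) - I*√4630 = (½)*(-1/202)*(-202 + (⅓)*(-1/13)*(-22)) - I*√4630 = (½)*(-1/202)*(-202 + 22/39) - I*√4630 = (½)*(-1/202)*(-7856/39) - I*√4630 = 1964/3939 - I*√4630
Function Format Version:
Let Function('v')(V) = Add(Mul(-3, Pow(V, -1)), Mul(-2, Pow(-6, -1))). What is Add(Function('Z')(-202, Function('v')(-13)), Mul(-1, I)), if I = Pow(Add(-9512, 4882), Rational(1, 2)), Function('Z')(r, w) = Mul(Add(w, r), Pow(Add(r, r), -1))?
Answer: Add(Rational(1964, 3939), Mul(-1, I, Pow(4630, Rational(1, 2)))) ≈ Add(0.49860, Mul(-68.044, I))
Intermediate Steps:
Function('v')(V) = Add(Rational(1, 3), Mul(-3, Pow(V, -1))) (Function('v')(V) = Add(Mul(-3, Pow(V, -1)), Mul(-2, Rational(-1, 6))) = Add(Mul(-3, Pow(V, -1)), Rational(1, 3)) = Add(Rational(1, 3), Mul(-3, Pow(V, -1))))
Function('Z')(r, w) = Mul(Rational(1, 2), Pow(r, -1), Add(r, w)) (Function('Z')(r, w) = Mul(Add(r, w), Pow(Mul(2, r), -1)) = Mul(Add(r, w), Mul(Rational(1, 2), Pow(r, -1))) = Mul(Rational(1, 2), Pow(r, -1), Add(r, w)))
I = Mul(I, Pow(4630, Rational(1, 2))) (I = Pow(-4630, Rational(1, 2)) = Mul(I, Pow(4630, Rational(1, 2))) ≈ Mul(68.044, I))
Add(Function('Z')(-202, Function('v')(-13)), Mul(-1, I)) = Add(Mul(Rational(1, 2), Pow(-202, -1), Add(-202, Mul(Rational(1, 3), Pow(-13, -1), Add(-9, -13)))), Mul(-1, Mul(I, Pow(4630, Rational(1, 2))))) = Add(Mul(Rational(1, 2), Rational(-1, 202), Add(-202, Mul(Rational(1, 3), Rational(-1, 13), -22))), Mul(-1, I, Pow(4630, Rational(1, 2)))) = Add(Mul(Rational(1, 2), Rational(-1, 202), Add(-202, Rational(22, 39))), Mul(-1, I, Pow(4630, Rational(1, 2)))) = Add(Mul(Rational(1, 2), Rational(-1, 202), Rational(-7856, 39)), Mul(-1, I, Pow(4630, Rational(1, 2)))) = Add(Rational(1964, 3939), Mul(-1, I, Pow(4630, Rational(1, 2))))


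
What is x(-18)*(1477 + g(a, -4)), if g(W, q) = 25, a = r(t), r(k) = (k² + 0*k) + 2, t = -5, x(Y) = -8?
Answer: -12016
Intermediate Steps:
r(k) = 2 + k² (r(k) = (k² + 0) + 2 = k² + 2 = 2 + k²)
a = 27 (a = 2 + (-5)² = 2 + 25 = 27)
x(-18)*(1477 + g(a, -4)) = -8*(1477 + 25) = -8*1502 = -12016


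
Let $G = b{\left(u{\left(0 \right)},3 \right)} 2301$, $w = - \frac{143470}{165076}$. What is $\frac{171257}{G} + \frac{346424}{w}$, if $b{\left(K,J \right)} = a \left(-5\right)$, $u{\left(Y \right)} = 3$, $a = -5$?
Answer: $- \frac{328961665984381}{825311175} \approx -3.9859 \cdot 10^{5}$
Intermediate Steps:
$b{\left(K,J \right)} = 25$ ($b{\left(K,J \right)} = \left(-5\right) \left(-5\right) = 25$)
$w = - \frac{71735}{82538}$ ($w = \left(-143470\right) \frac{1}{165076} = - \frac{71735}{82538} \approx -0.86911$)
$G = 57525$ ($G = 25 \cdot 2301 = 57525$)
$\frac{171257}{G} + \frac{346424}{w} = \frac{171257}{57525} + \frac{346424}{- \frac{71735}{82538}} = 171257 \cdot \frac{1}{57525} + 346424 \left(- \frac{82538}{71735}\right) = \frac{171257}{57525} - \frac{28593144112}{71735} = - \frac{328961665984381}{825311175}$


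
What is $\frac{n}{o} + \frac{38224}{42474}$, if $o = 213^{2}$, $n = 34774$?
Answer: $\frac{535195922}{321167151} \approx 1.6664$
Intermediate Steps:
$o = 45369$
$\frac{n}{o} + \frac{38224}{42474} = \frac{34774}{45369} + \frac{38224}{42474} = 34774 \cdot \frac{1}{45369} + 38224 \cdot \frac{1}{42474} = \frac{34774}{45369} + \frac{19112}{21237} = \frac{535195922}{321167151}$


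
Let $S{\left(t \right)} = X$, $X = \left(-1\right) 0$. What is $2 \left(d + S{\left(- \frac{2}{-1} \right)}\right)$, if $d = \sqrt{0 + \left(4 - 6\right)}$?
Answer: $2 i \sqrt{2} \approx 2.8284 i$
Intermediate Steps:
$d = i \sqrt{2}$ ($d = \sqrt{0 + \left(4 - 6\right)} = \sqrt{0 - 2} = \sqrt{-2} = i \sqrt{2} \approx 1.4142 i$)
$X = 0$
$S{\left(t \right)} = 0$
$2 \left(d + S{\left(- \frac{2}{-1} \right)}\right) = 2 \left(i \sqrt{2} + 0\right) = 2 i \sqrt{2}$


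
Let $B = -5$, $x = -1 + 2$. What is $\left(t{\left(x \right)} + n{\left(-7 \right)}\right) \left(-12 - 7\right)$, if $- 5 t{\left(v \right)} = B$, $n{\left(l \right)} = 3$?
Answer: $-76$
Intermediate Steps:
$x = 1$
$t{\left(v \right)} = 1$ ($t{\left(v \right)} = \left(- \frac{1}{5}\right) \left(-5\right) = 1$)
$\left(t{\left(x \right)} + n{\left(-7 \right)}\right) \left(-12 - 7\right) = \left(1 + 3\right) \left(-12 - 7\right) = 4 \left(-19\right) = -76$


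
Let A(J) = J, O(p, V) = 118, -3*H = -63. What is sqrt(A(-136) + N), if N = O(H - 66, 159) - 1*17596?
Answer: I*sqrt(17614) ≈ 132.72*I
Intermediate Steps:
H = 21 (H = -1/3*(-63) = 21)
N = -17478 (N = 118 - 1*17596 = 118 - 17596 = -17478)
sqrt(A(-136) + N) = sqrt(-136 - 17478) = sqrt(-17614) = I*sqrt(17614)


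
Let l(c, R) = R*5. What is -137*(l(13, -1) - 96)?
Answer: 13837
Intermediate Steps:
l(c, R) = 5*R
-137*(l(13, -1) - 96) = -137*(5*(-1) - 96) = -137*(-5 - 96) = -137*(-101) = 13837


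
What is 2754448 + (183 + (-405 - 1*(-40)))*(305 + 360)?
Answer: 2633418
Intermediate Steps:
2754448 + (183 + (-405 - 1*(-40)))*(305 + 360) = 2754448 + (183 + (-405 + 40))*665 = 2754448 + (183 - 365)*665 = 2754448 - 182*665 = 2754448 - 121030 = 2633418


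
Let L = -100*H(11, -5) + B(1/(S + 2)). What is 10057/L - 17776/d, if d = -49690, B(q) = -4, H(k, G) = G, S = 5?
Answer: 254274613/12323120 ≈ 20.634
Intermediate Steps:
L = 496 (L = -100*(-5) - 4 = 500 - 4 = 496)
10057/L - 17776/d = 10057/496 - 17776/(-49690) = 10057*(1/496) - 17776*(-1/49690) = 10057/496 + 8888/24845 = 254274613/12323120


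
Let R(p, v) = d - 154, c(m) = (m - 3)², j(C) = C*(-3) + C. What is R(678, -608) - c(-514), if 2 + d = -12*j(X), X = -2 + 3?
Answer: -267421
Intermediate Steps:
X = 1
j(C) = -2*C (j(C) = -3*C + C = -2*C)
c(m) = (-3 + m)²
d = 22 (d = -2 - (-24) = -2 - 12*(-2) = -2 + 24 = 22)
R(p, v) = -132 (R(p, v) = 22 - 154 = -132)
R(678, -608) - c(-514) = -132 - (-3 - 514)² = -132 - 1*(-517)² = -132 - 1*267289 = -132 - 267289 = -267421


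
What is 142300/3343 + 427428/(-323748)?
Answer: 1240012461/30063599 ≈ 41.246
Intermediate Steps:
142300/3343 + 427428/(-323748) = 142300*(1/3343) + 427428*(-1/323748) = 142300/3343 - 11873/8993 = 1240012461/30063599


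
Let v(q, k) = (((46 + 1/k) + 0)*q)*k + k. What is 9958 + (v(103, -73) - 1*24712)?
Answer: -360598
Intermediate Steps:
v(q, k) = k + k*q*(46 + 1/k) (v(q, k) = ((46 + 1/k)*q)*k + k = (q*(46 + 1/k))*k + k = k*q*(46 + 1/k) + k = k + k*q*(46 + 1/k))
9958 + (v(103, -73) - 1*24712) = 9958 + ((-73 + 103 + 46*(-73)*103) - 1*24712) = 9958 + ((-73 + 103 - 345874) - 24712) = 9958 + (-345844 - 24712) = 9958 - 370556 = -360598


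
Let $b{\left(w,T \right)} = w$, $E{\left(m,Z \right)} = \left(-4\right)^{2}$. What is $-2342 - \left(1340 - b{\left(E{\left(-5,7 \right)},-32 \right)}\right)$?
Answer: $-3666$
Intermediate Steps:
$E{\left(m,Z \right)} = 16$
$-2342 - \left(1340 - b{\left(E{\left(-5,7 \right)},-32 \right)}\right) = -2342 - \left(1340 - 16\right) = -2342 - 1324 = -3666$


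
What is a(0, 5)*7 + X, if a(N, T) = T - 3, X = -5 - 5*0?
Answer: 9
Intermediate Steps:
X = -5 (X = -5 + 0 = -5)
a(N, T) = -3 + T
a(0, 5)*7 + X = (-3 + 5)*7 - 5 = 2*7 - 5 = 14 - 5 = 9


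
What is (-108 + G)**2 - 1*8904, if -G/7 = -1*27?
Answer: -2343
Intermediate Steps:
G = 189 (G = -(-7)*27 = -7*(-27) = 189)
(-108 + G)**2 - 1*8904 = (-108 + 189)**2 - 1*8904 = 81**2 - 8904 = 6561 - 8904 = -2343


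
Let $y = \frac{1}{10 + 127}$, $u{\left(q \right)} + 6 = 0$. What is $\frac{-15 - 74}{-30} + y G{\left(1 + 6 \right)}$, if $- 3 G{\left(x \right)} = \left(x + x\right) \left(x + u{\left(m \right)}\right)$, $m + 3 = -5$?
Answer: $\frac{12053}{4110} \approx 2.9326$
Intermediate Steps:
$m = -8$ ($m = -3 - 5 = -8$)
$u{\left(q \right)} = -6$ ($u{\left(q \right)} = -6 + 0 = -6$)
$G{\left(x \right)} = - \frac{2 x \left(-6 + x\right)}{3}$ ($G{\left(x \right)} = - \frac{\left(x + x\right) \left(x - 6\right)}{3} = - \frac{2 x \left(-6 + x\right)}{3}$)
$y = \frac{1}{137} \approx 0.0072993$
$\frac{-15 - 74}{-30} + y G{\left(1 + 6 \right)} = \frac{-15 - 74}{-30} + \frac{\frac{2}{3} \left(1 + 6\right) \left(6 - \left(1 + 6\right)\right)}{137} = \left(-89\right) \left(- \frac{1}{30}\right) + \frac{\frac{2}{3} \cdot 7 \left(6 - 7\right)}{137} = \frac{89}{30} + \frac{\frac{2}{3} \cdot 7 \left(6 - 7\right)}{137} = \frac{89}{30} + \frac{\frac{2}{3} \cdot 7 \left(-1\right)}{137} = \frac{89}{30} + \frac{1}{137} \left(- \frac{14}{3}\right) = \frac{89}{30} - \frac{14}{411} = \frac{12053}{4110}$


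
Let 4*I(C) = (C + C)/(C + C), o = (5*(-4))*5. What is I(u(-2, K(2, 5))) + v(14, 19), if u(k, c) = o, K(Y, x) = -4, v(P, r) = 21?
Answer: 85/4 ≈ 21.250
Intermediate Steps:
o = -100 (o = -20*5 = -100)
u(k, c) = -100
I(C) = ¼ (I(C) = ((C + C)/(C + C))/4 = ((2*C)/((2*C)))/4 = ((2*C)*(1/(2*C)))/4 = (¼)*1 = ¼)
I(u(-2, K(2, 5))) + v(14, 19) = ¼ + 21 = 85/4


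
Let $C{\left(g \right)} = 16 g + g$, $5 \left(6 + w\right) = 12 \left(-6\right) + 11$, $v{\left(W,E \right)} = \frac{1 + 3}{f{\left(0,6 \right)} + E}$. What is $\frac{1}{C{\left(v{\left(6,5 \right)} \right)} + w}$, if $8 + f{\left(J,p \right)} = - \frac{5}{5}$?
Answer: $- \frac{5}{176} \approx -0.028409$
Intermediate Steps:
$f{\left(J,p \right)} = -9$ ($f{\left(J,p \right)} = -8 - \frac{5}{5} = -8 - 1 = -9$)
$v{\left(W,E \right)} = \frac{4}{-9 + E}$ ($v{\left(W,E \right)} = \frac{1 + 3}{-9 + E} = \frac{4}{-9 + E}$)
$w = - \frac{91}{5}$ ($w = -6 + \frac{12 \left(-6\right) + 11}{5} = -6 + \frac{-72 + 11}{5} = -6 + \frac{1}{5} \left(-61\right) = -6 - \frac{61}{5} = - \frac{91}{5} \approx -18.2$)
$C{\left(g \right)} = 17 g$
$\frac{1}{C{\left(v{\left(6,5 \right)} \right)} + w} = \frac{1}{17 \frac{4}{-9 + 5} - \frac{91}{5}} = \frac{1}{17 \frac{4}{-4} - \frac{91}{5}} = \frac{1}{17 \cdot 4 \left(- \frac{1}{4}\right) - \frac{91}{5}} = \frac{1}{17 \left(-1\right) - \frac{91}{5}} = \frac{1}{-17 - \frac{91}{5}} = \frac{1}{- \frac{176}{5}} = - \frac{5}{176}$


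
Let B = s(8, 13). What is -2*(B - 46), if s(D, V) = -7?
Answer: 106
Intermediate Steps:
B = -7
-2*(B - 46) = -2*(-7 - 46) = -2*(-53) = 106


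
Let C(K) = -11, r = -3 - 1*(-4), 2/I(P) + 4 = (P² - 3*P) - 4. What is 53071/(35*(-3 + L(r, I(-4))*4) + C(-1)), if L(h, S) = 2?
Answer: 53071/164 ≈ 323.60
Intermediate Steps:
I(P) = 2/(-8 + P² - 3*P) (I(P) = 2/(-4 + ((P² - 3*P) - 4)) = 2/(-4 + (-4 + P² - 3*P)) = 2/(-8 + P² - 3*P))
r = 1 (r = -3 + 4 = 1)
53071/(35*(-3 + L(r, I(-4))*4) + C(-1)) = 53071/(35*(-3 + 2*4) - 11) = 53071/(35*(-3 + 8) - 11) = 53071/(35*5 - 11) = 53071/(175 - 11) = 53071/164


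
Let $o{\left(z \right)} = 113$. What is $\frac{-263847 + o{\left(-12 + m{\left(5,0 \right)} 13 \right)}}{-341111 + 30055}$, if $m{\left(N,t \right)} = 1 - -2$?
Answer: $\frac{131867}{155528} \approx 0.84787$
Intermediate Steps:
$m{\left(N,t \right)} = 3$ ($m{\left(N,t \right)} = 1 + 2 = 3$)
$\frac{-263847 + o{\left(-12 + m{\left(5,0 \right)} 13 \right)}}{-341111 + 30055} = \frac{-263847 + 113}{-341111 + 30055} = - \frac{263734}{-311056} = \left(-263734\right) \left(- \frac{1}{311056}\right) = \frac{131867}{155528}$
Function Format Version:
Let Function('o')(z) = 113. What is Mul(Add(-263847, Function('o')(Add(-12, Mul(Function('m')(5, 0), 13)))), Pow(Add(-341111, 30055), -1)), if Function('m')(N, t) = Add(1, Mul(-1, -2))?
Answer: Rational(131867, 155528) ≈ 0.84787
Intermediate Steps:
Function('m')(N, t) = 3 (Function('m')(N, t) = Add(1, 2) = 3)
Mul(Add(-263847, Function('o')(Add(-12, Mul(Function('m')(5, 0), 13)))), Pow(Add(-341111, 30055), -1)) = Mul(Add(-263847, 113), Pow(Add(-341111, 30055), -1)) = Mul(-263734, Pow(-311056, -1)) = Mul(-263734, Rational(-1, 311056)) = Rational(131867, 155528)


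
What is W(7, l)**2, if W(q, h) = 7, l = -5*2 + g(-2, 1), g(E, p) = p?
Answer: 49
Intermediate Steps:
l = -9 (l = -5*2 + 1 = -10 + 1 = -9)
W(7, l)**2 = 7**2 = 49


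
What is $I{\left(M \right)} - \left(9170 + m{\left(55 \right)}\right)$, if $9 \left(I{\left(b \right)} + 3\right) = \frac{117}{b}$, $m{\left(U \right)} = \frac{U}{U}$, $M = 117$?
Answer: $- \frac{82565}{9} \approx -9173.9$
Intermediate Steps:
$m{\left(U \right)} = 1$
$I{\left(b \right)} = -3 + \frac{13}{b}$ ($I{\left(b \right)} = -3 + \frac{117 \frac{1}{b}}{9} = -3 + \frac{13}{b}$)
$I{\left(M \right)} - \left(9170 + m{\left(55 \right)}\right) = \left(-3 + \frac{13}{117}\right) - 9171 = \left(-3 + 13 \cdot \frac{1}{117}\right) - 9171 = \left(-3 + \frac{1}{9}\right) - 9171 = - \frac{26}{9} - 9171 = - \frac{82565}{9}$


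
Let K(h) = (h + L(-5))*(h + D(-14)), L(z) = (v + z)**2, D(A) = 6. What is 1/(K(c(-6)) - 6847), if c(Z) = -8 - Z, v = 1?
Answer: -1/6791 ≈ -0.00014725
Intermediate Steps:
L(z) = (1 + z)**2
K(h) = (6 + h)*(16 + h) (K(h) = (h + (1 - 5)**2)*(h + 6) = (h + (-4)**2)*(6 + h) = (h + 16)*(6 + h) = (16 + h)*(6 + h) = (6 + h)*(16 + h))
1/(K(c(-6)) - 6847) = 1/((96 + (-8 - 1*(-6))**2 + 22*(-8 - 1*(-6))) - 6847) = 1/((96 + (-8 + 6)**2 + 22*(-8 + 6)) - 6847) = 1/((96 + (-2)**2 + 22*(-2)) - 6847) = 1/((96 + 4 - 44) - 6847) = 1/(56 - 6847) = 1/(-6791) = -1/6791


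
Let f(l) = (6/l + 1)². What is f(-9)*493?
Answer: 493/9 ≈ 54.778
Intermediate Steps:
f(l) = (1 + 6/l)²
f(-9)*493 = ((6 - 9)²/(-9)²)*493 = ((1/81)*(-3)²)*493 = ((1/81)*9)*493 = (⅑)*493 = 493/9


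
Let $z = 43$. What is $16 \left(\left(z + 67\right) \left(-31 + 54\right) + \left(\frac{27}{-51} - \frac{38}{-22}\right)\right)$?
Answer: $\frac{7573344}{187} \approx 40499.0$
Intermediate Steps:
$16 \left(\left(z + 67\right) \left(-31 + 54\right) + \left(\frac{27}{-51} - \frac{38}{-22}\right)\right) = 16 \left(\left(43 + 67\right) \left(-31 + 54\right) + \left(\frac{27}{-51} - \frac{38}{-22}\right)\right) = 16 \left(110 \cdot 23 + \left(27 \left(- \frac{1}{51}\right) - - \frac{19}{11}\right)\right) = 16 \left(2530 + \left(- \frac{9}{17} + \frac{19}{11}\right)\right) = 16 \left(2530 + \frac{224}{187}\right) = 16 \cdot \frac{473334}{187} = \frac{7573344}{187}$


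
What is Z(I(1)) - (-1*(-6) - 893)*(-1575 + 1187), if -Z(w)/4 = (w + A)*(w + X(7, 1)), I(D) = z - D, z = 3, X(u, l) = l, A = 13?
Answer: -344336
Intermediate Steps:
I(D) = 3 - D
Z(w) = -4*(1 + w)*(13 + w) (Z(w) = -4*(w + 13)*(w + 1) = -4*(13 + w)*(1 + w) = -4*(1 + w)*(13 + w))
Z(I(1)) - (-1*(-6) - 893)*(-1575 + 1187) = (-52 - 56*(3 - 1*1) - 4*(3 - 1*1)²) - (-1*(-6) - 893)*(-1575 + 1187) = (-52 - 56*(3 - 1) - 4*(3 - 1)²) - (6 - 893)*(-388) = (-52 - 56*2 - 4*2²) - (-887)*(-388) = (-52 - 112 - 4*4) - 1*344156 = (-52 - 112 - 16) - 344156 = -180 - 344156 = -344336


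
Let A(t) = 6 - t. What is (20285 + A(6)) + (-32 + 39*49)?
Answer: 22164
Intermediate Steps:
(20285 + A(6)) + (-32 + 39*49) = (20285 + (6 - 1*6)) + (-32 + 39*49) = (20285 + (6 - 6)) + (-32 + 1911) = (20285 + 0) + 1879 = 20285 + 1879 = 22164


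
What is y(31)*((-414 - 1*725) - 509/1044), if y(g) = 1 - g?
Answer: 5948125/174 ≈ 34185.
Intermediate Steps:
y(31)*((-414 - 1*725) - 509/1044) = (1 - 1*31)*((-414 - 1*725) - 509/1044) = (1 - 31)*((-414 - 725) - 509*1/1044) = -30*(-1139 - 509/1044) = -30*(-1189625/1044) = 5948125/174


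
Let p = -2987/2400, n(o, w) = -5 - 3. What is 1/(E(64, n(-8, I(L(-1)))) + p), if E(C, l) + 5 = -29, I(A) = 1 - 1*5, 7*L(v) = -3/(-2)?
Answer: -2400/84587 ≈ -0.028373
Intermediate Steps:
L(v) = 3/14 (L(v) = (-3/(-2))/7 = (-3*(-½))/7 = (⅐)*(3/2) = 3/14)
I(A) = -4 (I(A) = 1 - 5 = -4)
n(o, w) = -8
E(C, l) = -34 (E(C, l) = -5 - 29 = -34)
p = -2987/2400 (p = -2987*1/2400 = -2987/2400 ≈ -1.2446)
1/(E(64, n(-8, I(L(-1)))) + p) = 1/(-34 - 2987/2400) = 1/(-84587/2400) = -2400/84587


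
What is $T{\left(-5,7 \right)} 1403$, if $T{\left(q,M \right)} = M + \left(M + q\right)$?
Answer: $12627$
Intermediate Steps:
$T{\left(q,M \right)} = q + 2 M$
$T{\left(-5,7 \right)} 1403 = \left(-5 + 2 \cdot 7\right) 1403 = \left(-5 + 14\right) 1403 = 9 \cdot 1403 = 12627$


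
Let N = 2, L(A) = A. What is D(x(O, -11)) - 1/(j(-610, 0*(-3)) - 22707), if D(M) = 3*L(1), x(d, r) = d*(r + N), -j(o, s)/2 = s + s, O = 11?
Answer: 68122/22707 ≈ 3.0000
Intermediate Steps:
j(o, s) = -4*s (j(o, s) = -2*(s + s) = -4*s)
x(d, r) = d*(2 + r) (x(d, r) = d*(r + 2) = d*(2 + r))
D(M) = 3 (D(M) = 3*1 = 3)
D(x(O, -11)) - 1/(j(-610, 0*(-3)) - 22707) = 3 - 1/(-0*(-3) - 22707) = 3 - 1/(-4*0 - 22707) = 3 - 1/(0 - 22707) = 3 - 1/(-22707) = 3 - 1*(-1/22707) = 3 + 1/22707 = 68122/22707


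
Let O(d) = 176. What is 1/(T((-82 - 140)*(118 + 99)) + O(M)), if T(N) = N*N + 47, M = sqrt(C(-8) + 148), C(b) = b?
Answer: 1/2320734499 ≈ 4.3090e-10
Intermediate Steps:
M = 2*sqrt(35) (M = sqrt(-8 + 148) = sqrt(140) = 2*sqrt(35) ≈ 11.832)
T(N) = 47 + N**2 (T(N) = N**2 + 47 = 47 + N**2)
1/(T((-82 - 140)*(118 + 99)) + O(M)) = 1/((47 + ((-82 - 140)*(118 + 99))**2) + 176) = 1/((47 + (-222*217)**2) + 176) = 1/((47 + (-48174)**2) + 176) = 1/((47 + 2320734276) + 176) = 1/(2320734323 + 176) = 1/2320734499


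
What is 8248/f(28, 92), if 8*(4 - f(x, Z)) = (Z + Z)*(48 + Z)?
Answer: -1031/402 ≈ -2.5647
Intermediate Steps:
f(x, Z) = 4 - Z*(48 + Z)/4 (f(x, Z) = 4 - (Z + Z)*(48 + Z)/8 = 4 - 2*Z*(48 + Z)/8 = 4 - Z*(48 + Z)/4)
8248/f(28, 92) = 8248/(4 - 12*92 - 1/4*92**2) = 8248/(4 - 1104 - 1/4*8464) = 8248/(4 - 1104 - 2116) = 8248/(-3216) = 8248*(-1/3216) = -1031/402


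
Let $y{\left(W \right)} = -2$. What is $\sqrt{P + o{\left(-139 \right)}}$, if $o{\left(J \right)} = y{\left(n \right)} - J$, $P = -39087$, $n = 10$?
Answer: $5 i \sqrt{1558} \approx 197.36 i$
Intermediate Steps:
$o{\left(J \right)} = -2 - J$
$\sqrt{P + o{\left(-139 \right)}} = \sqrt{-39087 - -137} = \sqrt{-39087 + \left(-2 + 139\right)} = \sqrt{-39087 + 137} = \sqrt{-38950} = 5 i \sqrt{1558}$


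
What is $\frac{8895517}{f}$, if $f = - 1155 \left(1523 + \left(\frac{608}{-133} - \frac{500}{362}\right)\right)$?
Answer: $- \frac{1610088577}{317146335} \approx -5.0768$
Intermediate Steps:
$f = - \frac{317146335}{181}$ ($f = - 1155 \left(1523 + \left(608 \left(- \frac{1}{133}\right) - \frac{250}{181}\right)\right) = - 1155 \left(1523 - \frac{7542}{1267}\right) = \left(-1155\right) \frac{1922099}{1267} = - \frac{317146335}{181} \approx -1.7522 \cdot 10^{6}$)
$\frac{8895517}{f} = \frac{8895517}{- \frac{317146335}{181}} = 8895517 \left(- \frac{181}{317146335}\right) = - \frac{1610088577}{317146335}$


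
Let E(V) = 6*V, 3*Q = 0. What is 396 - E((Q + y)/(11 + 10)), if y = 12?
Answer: 2748/7 ≈ 392.57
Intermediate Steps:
Q = 0 (Q = (⅓)*0 = 0)
396 - E((Q + y)/(11 + 10)) = 396 - 6*(0 + 12)/(11 + 10) = 396 - 6*12/21 = 396 - 6*12*(1/21) = 396 - 6*4/7 = 396 - 1*24/7 = 396 - 24/7 = 2748/7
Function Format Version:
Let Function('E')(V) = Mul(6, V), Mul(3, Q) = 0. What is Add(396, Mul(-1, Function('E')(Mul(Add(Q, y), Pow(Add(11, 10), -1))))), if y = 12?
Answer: Rational(2748, 7) ≈ 392.57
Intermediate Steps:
Q = 0 (Q = Mul(Rational(1, 3), 0) = 0)
Add(396, Mul(-1, Function('E')(Mul(Add(Q, y), Pow(Add(11, 10), -1))))) = Add(396, Mul(-1, Mul(6, Mul(Add(0, 12), Pow(Add(11, 10), -1))))) = Add(396, Mul(-1, Mul(6, Mul(12, Pow(21, -1))))) = Add(396, Mul(-1, Mul(6, Mul(12, Rational(1, 21))))) = Add(396, Mul(-1, Mul(6, Rational(4, 7)))) = Add(396, Mul(-1, Rational(24, 7))) = Add(396, Rational(-24, 7)) = Rational(2748, 7)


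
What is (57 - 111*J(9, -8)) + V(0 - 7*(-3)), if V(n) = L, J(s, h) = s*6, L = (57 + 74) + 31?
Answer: -5775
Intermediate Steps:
L = 162 (L = 131 + 31 = 162)
J(s, h) = 6*s
V(n) = 162
(57 - 111*J(9, -8)) + V(0 - 7*(-3)) = (57 - 666*9) + 162 = (57 - 111*54) + 162 = (57 - 5994) + 162 = -5937 + 162 = -5775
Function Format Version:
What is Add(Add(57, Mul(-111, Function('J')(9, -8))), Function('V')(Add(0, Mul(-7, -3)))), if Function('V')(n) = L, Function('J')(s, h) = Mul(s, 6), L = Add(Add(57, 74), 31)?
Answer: -5775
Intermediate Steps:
L = 162 (L = Add(131, 31) = 162)
Function('J')(s, h) = Mul(6, s)
Function('V')(n) = 162
Add(Add(57, Mul(-111, Function('J')(9, -8))), Function('V')(Add(0, Mul(-7, -3)))) = Add(Add(57, Mul(-111, Mul(6, 9))), 162) = Add(Add(57, Mul(-111, 54)), 162) = Add(Add(57, -5994), 162) = Add(-5937, 162) = -5775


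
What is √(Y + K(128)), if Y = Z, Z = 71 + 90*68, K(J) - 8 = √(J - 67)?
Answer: √(6199 + √61) ≈ 78.783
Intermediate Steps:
K(J) = 8 + √(-67 + J) (K(J) = 8 + √(J - 67) = 8 + √(-67 + J))
Z = 6191 (Z = 71 + 6120 = 6191)
Y = 6191
√(Y + K(128)) = √(6191 + (8 + √(-67 + 128))) = √(6191 + (8 + √61)) = √(6199 + √61)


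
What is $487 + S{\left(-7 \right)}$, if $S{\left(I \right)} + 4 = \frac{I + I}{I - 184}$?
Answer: $\frac{92267}{191} \approx 483.07$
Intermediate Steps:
$S{\left(I \right)} = -4 + \frac{2 I}{-184 + I}$ ($S{\left(I \right)} = -4 + \frac{I + I}{I - 184} = -4 + \frac{2 I}{-184 + I}$)
$487 + S{\left(-7 \right)} = 487 + \frac{2 \left(368 - -7\right)}{-184 - 7} = 487 + \frac{2 \left(368 + 7\right)}{-191} = 487 + 2 \left(- \frac{1}{191}\right) 375 = 487 - \frac{750}{191} = \frac{92267}{191}$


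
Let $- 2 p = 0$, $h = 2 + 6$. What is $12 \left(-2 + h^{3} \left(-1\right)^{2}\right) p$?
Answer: $0$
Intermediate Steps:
$h = 8$
$p = 0$ ($p = \left(- \frac{1}{2}\right) 0 = 0$)
$12 \left(-2 + h^{3} \left(-1\right)^{2}\right) p = 12 \left(-2 + 8^{3} \left(-1\right)^{2}\right) 0 = 12 \left(-2 + 512 \cdot 1\right) 0 = 12 \left(-2 + 512\right) 0 = 12 \cdot 510 \cdot 0 = 6120 \cdot 0 = 0$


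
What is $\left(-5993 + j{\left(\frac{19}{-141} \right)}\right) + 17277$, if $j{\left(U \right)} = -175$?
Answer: $11109$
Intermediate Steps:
$\left(-5993 + j{\left(\frac{19}{-141} \right)}\right) + 17277 = \left(-5993 - 175\right) + 17277 = -6168 + 17277 = 11109$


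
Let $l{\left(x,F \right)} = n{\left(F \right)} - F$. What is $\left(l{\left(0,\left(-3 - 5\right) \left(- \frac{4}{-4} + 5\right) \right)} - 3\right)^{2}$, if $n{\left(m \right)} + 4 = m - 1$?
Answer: $64$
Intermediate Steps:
$n{\left(m \right)} = -5 + m$ ($n{\left(m \right)} = -4 + \left(m - 1\right) = -4 + \left(-1 + m\right) = -5 + m$)
$l{\left(x,F \right)} = -5$ ($l{\left(x,F \right)} = \left(-5 + F\right) - F = -5$)
$\left(l{\left(0,\left(-3 - 5\right) \left(- \frac{4}{-4} + 5\right) \right)} - 3\right)^{2} = \left(-5 - 3\right)^{2} = \left(-8\right)^{2} = 64$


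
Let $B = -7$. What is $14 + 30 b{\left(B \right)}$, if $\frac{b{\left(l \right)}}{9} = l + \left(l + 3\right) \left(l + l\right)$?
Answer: $13244$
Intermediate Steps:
$b{\left(l \right)} = 9 l + 18 l \left(3 + l\right)$ ($b{\left(l \right)} = 9 \left(l + \left(l + 3\right) \left(l + l\right)\right) = 9 \left(l + \left(3 + l\right) 2 l\right) = 9 \left(l + 2 l \left(3 + l\right)\right) = 9 l + 18 l \left(3 + l\right)$)
$14 + 30 b{\left(B \right)} = 14 + 30 \cdot 9 \left(-7\right) \left(7 + 2 \left(-7\right)\right) = 14 + 30 \cdot 9 \left(-7\right) \left(7 - 14\right) = 14 + 30 \cdot 9 \left(-7\right) \left(-7\right) = 14 + 30 \cdot 441 = 14 + 13230 = 13244$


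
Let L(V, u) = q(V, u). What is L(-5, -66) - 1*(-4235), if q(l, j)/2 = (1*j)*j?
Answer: 12947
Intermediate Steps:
q(l, j) = 2*j² (q(l, j) = 2*((1*j)*j) = 2*(j*j) = 2*j²)
L(V, u) = 2*u²
L(-5, -66) - 1*(-4235) = 2*(-66)² - 1*(-4235) = 2*4356 + 4235 = 8712 + 4235 = 12947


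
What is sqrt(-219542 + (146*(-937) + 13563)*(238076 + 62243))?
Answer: I*sqrt(37011232783) ≈ 1.9238e+5*I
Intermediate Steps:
sqrt(-219542 + (146*(-937) + 13563)*(238076 + 62243)) = sqrt(-219542 + (-136802 + 13563)*300319) = sqrt(-219542 - 123239*300319) = sqrt(-219542 - 37011013241) = sqrt(-37011232783) = I*sqrt(37011232783)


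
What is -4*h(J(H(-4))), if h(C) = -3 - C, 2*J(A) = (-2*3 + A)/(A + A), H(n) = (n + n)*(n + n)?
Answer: 413/32 ≈ 12.906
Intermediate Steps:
H(n) = 4*n² (H(n) = (2*n)*(2*n) = 4*n²)
J(A) = (-6 + A)/(4*A) (J(A) = ((-2*3 + A)/(A + A))/2 = ((-6 + A)/((2*A)))/2 = ((-6 + A)*(1/(2*A)))/2 = ((-6 + A)/(2*A))/2 = (-6 + A)/(4*A))
-4*h(J(H(-4))) = -4*(-3 - (-6 + 4*(-4)²)/(4*(4*(-4)²))) = -4*(-3 - (-6 + 4*16)/(4*(4*16))) = -4*(-3 - (-6 + 64)/(4*64)) = -4*(-3 - 58/(4*64)) = -4*(-3 - 1*29/128) = -4*(-3 - 29/128) = -4*(-413/128) = 413/32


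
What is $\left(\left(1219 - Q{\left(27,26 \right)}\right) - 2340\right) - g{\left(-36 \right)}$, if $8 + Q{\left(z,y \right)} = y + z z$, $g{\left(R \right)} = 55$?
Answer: $-1923$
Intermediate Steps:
$Q{\left(z,y \right)} = -8 + y + z^{2}$ ($Q{\left(z,y \right)} = -8 + \left(y + z z\right) = -8 + \left(y + z^{2}\right) = -8 + y + z^{2}$)
$\left(\left(1219 - Q{\left(27,26 \right)}\right) - 2340\right) - g{\left(-36 \right)} = \left(\left(1219 - \left(-8 + 26 + 27^{2}\right)\right) - 2340\right) - 55 = \left(\left(1219 - \left(-8 + 26 + 729\right)\right) - 2340\right) - 55 = \left(\left(1219 - 747\right) - 2340\right) - 55 = \left(472 - 2340\right) - 55 = -1868 - 55 = -1923$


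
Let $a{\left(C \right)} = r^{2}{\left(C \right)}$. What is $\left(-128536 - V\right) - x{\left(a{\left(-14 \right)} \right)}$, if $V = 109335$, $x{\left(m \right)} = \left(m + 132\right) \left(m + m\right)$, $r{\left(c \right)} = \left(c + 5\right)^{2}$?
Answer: $-88063417$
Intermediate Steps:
$r{\left(c \right)} = \left(5 + c\right)^{2}$
$a{\left(C \right)} = \left(5 + C\right)^{4}$ ($a{\left(C \right)} = \left(\left(5 + C\right)^{2}\right)^{2} = \left(5 + C\right)^{4}$)
$x{\left(m \right)} = 2 m \left(132 + m\right)$ ($x{\left(m \right)} = \left(132 + m\right) 2 m = 2 m \left(132 + m\right)$)
$\left(-128536 - V\right) - x{\left(a{\left(-14 \right)} \right)} = \left(-128536 - 109335\right) - 2 \left(5 - 14\right)^{4} \left(132 + \left(5 - 14\right)^{4}\right) = \left(-128536 - 109335\right) - 2 \left(-9\right)^{4} \left(132 + \left(-9\right)^{4}\right) = -237871 - 2 \cdot 6561 \left(132 + 6561\right) = -237871 - 2 \cdot 6561 \cdot 6693 = -237871 - 87825546 = -88063417$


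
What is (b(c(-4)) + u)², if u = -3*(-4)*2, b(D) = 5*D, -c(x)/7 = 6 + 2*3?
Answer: 156816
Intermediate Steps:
c(x) = -84 (c(x) = -7*(6 + 2*3) = -7*(6 + 6) = -7*12 = -84)
u = 24 (u = 12*2 = 24)
(b(c(-4)) + u)² = (5*(-84) + 24)² = (-420 + 24)² = (-396)² = 156816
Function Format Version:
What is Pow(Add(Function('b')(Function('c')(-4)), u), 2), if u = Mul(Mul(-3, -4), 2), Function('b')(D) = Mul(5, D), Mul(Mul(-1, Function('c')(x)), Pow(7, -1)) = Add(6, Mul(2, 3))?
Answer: 156816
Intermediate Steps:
Function('c')(x) = -84 (Function('c')(x) = Mul(-7, Add(6, Mul(2, 3))) = Mul(-7, Add(6, 6)) = Mul(-7, 12) = -84)
u = 24 (u = Mul(12, 2) = 24)
Pow(Add(Function('b')(Function('c')(-4)), u), 2) = Pow(Add(Mul(5, -84), 24), 2) = Pow(Add(-420, 24), 2) = Pow(-396, 2) = 156816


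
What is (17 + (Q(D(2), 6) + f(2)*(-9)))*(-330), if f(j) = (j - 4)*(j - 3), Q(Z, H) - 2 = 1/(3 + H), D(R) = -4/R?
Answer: -1100/3 ≈ -366.67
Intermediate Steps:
Q(Z, H) = 2 + 1/(3 + H)
f(j) = (-4 + j)*(-3 + j)
(17 + (Q(D(2), 6) + f(2)*(-9)))*(-330) = (17 + ((7 + 2*6)/(3 + 6) + (12 + 2² - 7*2)*(-9)))*(-330) = (17 + ((7 + 12)/9 + (12 + 4 - 14)*(-9)))*(-330) = (17 + ((⅑)*19 + 2*(-9)))*(-330) = (17 + (19/9 - 18))*(-330) = (17 - 143/9)*(-330) = (10/9)*(-330) = -1100/3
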